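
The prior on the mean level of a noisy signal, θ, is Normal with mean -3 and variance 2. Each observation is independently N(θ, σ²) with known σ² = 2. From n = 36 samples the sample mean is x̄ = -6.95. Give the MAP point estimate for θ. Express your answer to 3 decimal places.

n = 36, x̄ = -6.95.
For a Normal prior and Normal likelihood with known variance, the posterior is Normal; its mode equals its mean, the precision-weighted average.
Prior precision 1/σ₀² = 1/2 = 0.5; data precision n/σ² = 36/2 = 18.
θ̂ = (0.5·(-3) + 18·(-6.95)) / (0.5 + 18) = (-126.6)/18.5 = -1266/185 ≈ -6.843.

θ̂_MAP = -6.843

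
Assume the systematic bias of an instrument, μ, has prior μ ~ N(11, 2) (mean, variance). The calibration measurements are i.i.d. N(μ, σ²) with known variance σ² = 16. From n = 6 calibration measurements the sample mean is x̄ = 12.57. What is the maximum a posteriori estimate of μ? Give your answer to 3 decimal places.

n = 6, x̄ = 12.57.
For a Normal prior and Normal likelihood with known variance, the posterior is Normal; its mode equals its mean, the precision-weighted average.
Prior precision 1/σ₀² = 1/2 = 0.5; data precision n/σ² = 6/16 = 0.375.
μ̂ = (0.5·11 + 0.375·12.57) / (0.5 + 0.375) = 10.21375/0.875 = 8171/700 ≈ 11.673.

μ̂_MAP = 11.673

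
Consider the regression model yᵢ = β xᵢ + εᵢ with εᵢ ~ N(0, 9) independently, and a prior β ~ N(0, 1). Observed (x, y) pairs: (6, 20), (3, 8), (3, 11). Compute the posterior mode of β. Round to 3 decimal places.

log p(β | y) = −Σ(yᵢ − βxᵢ)²/(2·9) − β²/(2·1) + const.
Setting the derivative to zero: Σxᵢ(yᵢ − βxᵢ)/9 − β/1 = 0, so β = Σxᵢyᵢ / (Σxᵢ² + σ²/τ²).
Σxᵢyᵢ = 6·20 + 3·8 + 3·11 = 177; Σxᵢ² = 54; σ²/τ² = 9.
β̂_MAP = 177 / (54 + 9) = 177/63 ≈ 2.810.

β̂_MAP = 2.810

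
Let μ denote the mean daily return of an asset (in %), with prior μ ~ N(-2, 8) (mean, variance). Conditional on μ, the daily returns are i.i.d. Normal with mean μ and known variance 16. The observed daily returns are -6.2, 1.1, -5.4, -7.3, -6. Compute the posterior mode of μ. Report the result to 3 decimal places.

n = 5; x̄ = ((-6.2) + 1.1 + (-5.4) + (-7.3) + (-6))/5 = -23.8/5 = -4.76.
For a Normal prior and Normal likelihood with known variance, the posterior is Normal; its mode equals its mean, the precision-weighted average.
Prior precision 1/σ₀² = 1/8 = 0.125; data precision n/σ² = 5/16 = 0.3125.
μ̂ = (0.125·(-2) + 0.3125·(-4.76)) / (0.125 + 0.3125) = (-1.7375)/0.4375 = -139/35 ≈ -3.971.

μ̂_MAP = -3.971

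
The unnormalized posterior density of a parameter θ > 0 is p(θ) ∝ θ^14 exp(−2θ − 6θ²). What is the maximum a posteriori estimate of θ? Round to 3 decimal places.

ℓ'(θ) = 14/θ − 2 − 12θ. Setting this to zero and multiplying by θ: 12θ² + 2θ − 14 = 0.
θ = (−2 + √(2² + 4·12·14)) / (2·12) = (−2 + √676) / 24 = (−2 + 26)/24 = 1.
ℓ''(θ) = −14/θ² − 12 < 0, confirming a maximum.

θ̂_MAP = 1.000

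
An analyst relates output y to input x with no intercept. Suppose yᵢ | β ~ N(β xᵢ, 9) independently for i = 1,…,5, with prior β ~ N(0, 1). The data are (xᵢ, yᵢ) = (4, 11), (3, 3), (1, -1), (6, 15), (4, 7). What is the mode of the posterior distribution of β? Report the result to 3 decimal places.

β̂_MAP = 1.954

log p(β | y) = −Σ(yᵢ − βxᵢ)²/(2·9) − β²/(2·1) + const.
Setting the derivative to zero: Σxᵢ(yᵢ − βxᵢ)/9 − β/1 = 0, so β = Σxᵢyᵢ / (Σxᵢ² + σ²/τ²).
Σxᵢyᵢ = 4·11 + 3·3 + 1·(-1) + 6·15 + 4·7 = 170; Σxᵢ² = 78; σ²/τ² = 9.
β̂_MAP = 170 / (78 + 9) = 170/87 ≈ 1.954.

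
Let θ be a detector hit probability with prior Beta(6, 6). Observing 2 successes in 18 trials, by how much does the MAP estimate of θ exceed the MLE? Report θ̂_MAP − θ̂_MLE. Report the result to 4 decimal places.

Posterior is Beta(8, 22); MAP = (8−1)/(30−2) = 7/28 ≈ 0.25000.
MLE ignores the prior: θ̂_MLE = k/n = 2/18 ≈ 0.11111.
Difference = 7/28 − 2/18 = 5/36 ≈ 0.1389.

MAP − MLE = 0.1389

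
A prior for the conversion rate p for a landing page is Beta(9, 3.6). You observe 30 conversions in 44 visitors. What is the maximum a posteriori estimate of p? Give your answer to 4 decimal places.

p̂_MAP = 0.6960

Prior: Beta(9, 3.6).
Data: 30 successes in 44 trials. The binomial likelihood contributes p^30(1−p)^14, so the posterior is Beta(9+30, 3.6+14) = Beta(39, 17.6).
For Beta(a, b) with a, b > 1 the mode is (a−1)/(a+b−2) = 38/54.6 ≈ 0.6960.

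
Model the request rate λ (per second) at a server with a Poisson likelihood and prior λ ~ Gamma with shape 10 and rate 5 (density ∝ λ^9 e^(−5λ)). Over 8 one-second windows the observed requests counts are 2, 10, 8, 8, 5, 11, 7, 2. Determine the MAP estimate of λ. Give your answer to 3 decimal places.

λ̂_MAP = 4.769

Σxᵢ = 2+10+8+8+5+11+7+2 = 53, with n = 8.
Posterior ∝ λ^9e^(−5λ) · λ^53e^(−8λ) = λ^62e^(−13λ), i.e. Gamma(shape=63, rate=13).
The mode of a Gamma(a, b) with a ≥ 1 (shape–rate) is (a−1)/b = 62/13 ≈ 4.769.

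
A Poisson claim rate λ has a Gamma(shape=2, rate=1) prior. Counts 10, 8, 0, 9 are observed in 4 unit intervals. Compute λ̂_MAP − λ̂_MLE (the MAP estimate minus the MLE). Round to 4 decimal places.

MAP − MLE = -1.1500

Σxᵢ = 27. Posterior is Gamma(29, 5); MAP = (29−1)/5 = 28/5 ≈ 5.60000.
MLE = x̄ = 27/4 ≈ 6.75000.
Difference = 28/5 − 27/4 = -23/20 ≈ -1.1500.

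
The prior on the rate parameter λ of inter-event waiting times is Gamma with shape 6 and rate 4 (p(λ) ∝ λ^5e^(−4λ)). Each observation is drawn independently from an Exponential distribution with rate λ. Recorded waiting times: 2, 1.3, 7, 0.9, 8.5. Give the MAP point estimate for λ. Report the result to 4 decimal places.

The Exponential(rate=λ) likelihood is ∝ λ^n e^(−λΣtᵢ). Here n = 5 and Σtᵢ = 2 + 1.3 + 7 + 0.9 + 8.5 = 19.7.
Posterior ∝ λ^5e^(−4λ) · λ^5e^(−19.7λ) = λ^10e^(−23.7λ), i.e. Gamma(11, 23.7).
Mode = (a−1)/b = 10/23.7 ≈ 0.4219.

λ̂_MAP = 0.4219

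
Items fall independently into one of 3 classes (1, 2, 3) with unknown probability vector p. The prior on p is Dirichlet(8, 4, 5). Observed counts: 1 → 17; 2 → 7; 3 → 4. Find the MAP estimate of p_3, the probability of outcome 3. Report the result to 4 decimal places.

MAP estimate: 0.1905

The posterior is Dirichlet(αᵢ + nᵢ) = Dirichlet(25, 11, 9).
For a Dirichlet(a₁,…,a_K) with all aᵢ > 1, the mode has j-th component (aⱼ − 1)/(Σaᵢ − K).
Here Σaᵢ = 45 and K = 3, so p_3 = (9 − 1)/(45 − 3) = 8/42 ≈ 0.1905.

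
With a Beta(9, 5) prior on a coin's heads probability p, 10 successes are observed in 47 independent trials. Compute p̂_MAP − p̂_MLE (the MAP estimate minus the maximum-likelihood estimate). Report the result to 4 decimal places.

MAP − MLE = 0.0923

Posterior is Beta(19, 42); MAP = (19−1)/(61−2) = 18/59 ≈ 0.30508.
MLE ignores the prior: p̂_MLE = k/n = 10/47 ≈ 0.21277.
Difference = 18/59 − 10/47 = 256/2773 ≈ 0.0923.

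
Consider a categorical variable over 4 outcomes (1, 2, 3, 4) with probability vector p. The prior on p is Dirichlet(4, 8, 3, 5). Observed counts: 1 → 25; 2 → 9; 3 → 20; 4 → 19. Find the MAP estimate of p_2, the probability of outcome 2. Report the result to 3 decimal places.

MAP estimate: 0.180

The posterior is Dirichlet(αᵢ + nᵢ) = Dirichlet(29, 17, 23, 24).
For a Dirichlet(a₁,…,a_K) with all aᵢ > 1, the mode has j-th component (aⱼ − 1)/(Σaᵢ − K).
Here Σaᵢ = 93 and K = 4, so p_2 = (17 − 1)/(93 − 4) = 16/89 ≈ 0.180.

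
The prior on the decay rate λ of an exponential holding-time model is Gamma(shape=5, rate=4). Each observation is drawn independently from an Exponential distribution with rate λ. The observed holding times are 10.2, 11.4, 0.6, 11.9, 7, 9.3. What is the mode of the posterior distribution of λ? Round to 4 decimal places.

λ̂_MAP = 0.1838

The Exponential(rate=λ) likelihood is ∝ λ^n e^(−λΣtᵢ). Here n = 6 and Σtᵢ = 10.2 + 11.4 + 0.6 + 11.9 + 7 + 9.3 = 50.4.
Posterior ∝ λ^4e^(−4λ) · λ^6e^(−50.4λ) = λ^10e^(−54.4λ), i.e. Gamma(11, 54.4).
Mode = (a−1)/b = 10/54.4 ≈ 0.1838.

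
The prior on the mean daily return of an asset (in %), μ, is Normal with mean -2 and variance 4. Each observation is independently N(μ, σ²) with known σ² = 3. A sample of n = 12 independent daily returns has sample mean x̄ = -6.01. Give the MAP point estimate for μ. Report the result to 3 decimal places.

n = 12, x̄ = -6.01.
For a Normal prior and Normal likelihood with known variance, the posterior is Normal; its mode equals its mean, the precision-weighted average.
Prior precision 1/σ₀² = 1/4 = 0.25; data precision n/σ² = 12/3 = 4.
μ̂ = (0.25·(-2) + 4·(-6.01)) / (0.25 + 4) = (-24.54)/4.25 = -2454/425 ≈ -5.774.

μ̂_MAP = -5.774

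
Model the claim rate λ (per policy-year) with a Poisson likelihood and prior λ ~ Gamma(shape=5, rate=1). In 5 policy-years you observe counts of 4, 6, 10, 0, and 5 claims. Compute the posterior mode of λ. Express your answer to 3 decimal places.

λ̂_MAP = 4.833

Σxᵢ = 4+6+10+0+5 = 25, with n = 5.
Posterior ∝ λ^4e^(−1λ) · λ^25e^(−5λ) = λ^29e^(−6λ), i.e. Gamma(shape=30, rate=6).
The mode of a Gamma(a, b) with a ≥ 1 (shape–rate) is (a−1)/b = 29/6 ≈ 4.833.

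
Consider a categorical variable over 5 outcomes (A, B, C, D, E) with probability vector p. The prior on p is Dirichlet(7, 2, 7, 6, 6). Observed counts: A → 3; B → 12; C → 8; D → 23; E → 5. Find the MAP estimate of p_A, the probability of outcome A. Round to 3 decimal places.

MAP estimate of p_A = 0.122

The posterior is Dirichlet(αᵢ + nᵢ) = Dirichlet(10, 14, 15, 29, 11).
For a Dirichlet(a₁,…,a_K) with all aᵢ > 1, the mode has j-th component (aⱼ − 1)/(Σaᵢ − K).
Here Σaᵢ = 79 and K = 5, so p_A = (10 − 1)/(79 − 5) = 9/74 ≈ 0.122.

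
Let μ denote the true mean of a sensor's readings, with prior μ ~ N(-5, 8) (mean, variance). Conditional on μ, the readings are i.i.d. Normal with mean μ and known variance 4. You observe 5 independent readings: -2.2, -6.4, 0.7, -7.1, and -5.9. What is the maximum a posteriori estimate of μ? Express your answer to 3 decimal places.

n = 5; x̄ = ((-2.2) + (-6.4) + 0.7 + (-7.1) + (-5.9))/5 = -20.9/5 = -4.18.
For a Normal prior and Normal likelihood with known variance, the posterior is Normal; its mode equals its mean, the precision-weighted average.
Prior precision 1/σ₀² = 1/8 = 0.125; data precision n/σ² = 5/4 = 1.25.
μ̂ = (0.125·(-5) + 1.25·(-4.18)) / (0.125 + 1.25) = (-5.85)/1.375 = -234/55 ≈ -4.255.

μ̂_MAP = -4.255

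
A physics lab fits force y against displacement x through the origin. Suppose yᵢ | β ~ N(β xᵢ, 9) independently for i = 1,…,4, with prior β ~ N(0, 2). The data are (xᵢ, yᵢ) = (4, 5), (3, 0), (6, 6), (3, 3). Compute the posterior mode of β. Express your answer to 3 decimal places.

log p(β | y) = −Σ(yᵢ − βxᵢ)²/(2·9) − β²/(2·2) + const.
Setting the derivative to zero: Σxᵢ(yᵢ − βxᵢ)/9 − β/2 = 0, so β = Σxᵢyᵢ / (Σxᵢ² + σ²/τ²).
Σxᵢyᵢ = 4·5 + 3·0 + 6·6 + 3·3 = 65; Σxᵢ² = 70; σ²/τ² = 4.5.
β̂_MAP = 65 / (70 + 4.5) = 65/74.5 ≈ 0.872.

β̂_MAP = 0.872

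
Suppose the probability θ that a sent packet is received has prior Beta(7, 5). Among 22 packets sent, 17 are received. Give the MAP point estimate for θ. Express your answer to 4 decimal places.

Prior: Beta(7, 5).
Data: 17 successes in 22 trials. The binomial likelihood contributes θ^17(1−θ)^5, so the posterior is Beta(7+17, 5+5) = Beta(24, 10).
For Beta(a, b) with a, b > 1 the mode is (a−1)/(a+b−2) = 23/32 ≈ 0.7188.

θ̂_MAP = 0.7188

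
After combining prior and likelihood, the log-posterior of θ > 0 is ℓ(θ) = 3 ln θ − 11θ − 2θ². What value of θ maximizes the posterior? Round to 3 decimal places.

θ̂_MAP = 0.250

ℓ'(θ) = 3/θ − 11 − 4θ. Setting this to zero and multiplying by θ: 4θ² + 11θ − 3 = 0.
θ = (−11 + √(11² + 4·4·3)) / (2·4) = (−11 + √169) / 8 = (−11 + 13)/8 = 1/4.
ℓ''(θ) = −3/θ² − 4 < 0, confirming a maximum.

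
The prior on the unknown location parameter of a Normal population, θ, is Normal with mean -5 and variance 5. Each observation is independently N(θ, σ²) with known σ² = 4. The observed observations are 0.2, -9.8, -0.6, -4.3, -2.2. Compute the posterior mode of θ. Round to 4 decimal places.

θ̂_MAP = -3.5690

n = 5; x̄ = (0.2 + (-9.8) + (-0.6) + (-4.3) + (-2.2))/5 = -16.7/5 = -3.34.
For a Normal prior and Normal likelihood with known variance, the posterior is Normal; its mode equals its mean, the precision-weighted average.
Prior precision 1/σ₀² = 1/5 = 0.2; data precision n/σ² = 5/4 = 1.25.
θ̂ = (0.2·(-5) + 1.25·(-3.34)) / (0.2 + 1.25) = (-5.175)/1.45 = -207/58 ≈ -3.5690.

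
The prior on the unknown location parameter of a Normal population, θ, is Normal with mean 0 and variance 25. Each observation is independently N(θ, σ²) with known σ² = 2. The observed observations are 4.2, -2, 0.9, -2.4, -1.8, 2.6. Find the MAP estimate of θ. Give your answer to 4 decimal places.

n = 6; x̄ = (4.2 + (-2) + 0.9 + (-2.4) + (-1.8) + 2.6)/6 = 1.5/6 = 0.25.
For a Normal prior and Normal likelihood with known variance, the posterior is Normal; its mode equals its mean, the precision-weighted average.
Prior precision 1/σ₀² = 1/25 = 0.04; data precision n/σ² = 6/2 = 3.
θ̂ = (0.04·0 + 3·0.25) / (0.04 + 3) = 0.75/3.04 = 75/304 ≈ 0.2467.

θ̂_MAP = 0.2467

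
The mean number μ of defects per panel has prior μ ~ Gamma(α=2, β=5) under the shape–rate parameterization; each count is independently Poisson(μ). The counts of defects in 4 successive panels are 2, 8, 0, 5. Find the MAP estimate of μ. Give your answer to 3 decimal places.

μ̂_MAP = 1.778

Σxᵢ = 2+8+0+5 = 15, with n = 4.
Posterior ∝ μe^(−5μ) · μ^15e^(−4μ) = μ^16e^(−9μ), i.e. Gamma(shape=17, rate=9).
The mode of a Gamma(a, b) with a ≥ 1 (shape–rate) is (a−1)/b = 16/9 ≈ 1.778.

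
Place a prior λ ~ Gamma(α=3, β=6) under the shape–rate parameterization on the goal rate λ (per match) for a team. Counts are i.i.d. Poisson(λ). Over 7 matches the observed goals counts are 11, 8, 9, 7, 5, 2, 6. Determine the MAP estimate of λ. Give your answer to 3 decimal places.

Σxᵢ = 11+8+9+7+5+2+6 = 48, with n = 7.
Posterior ∝ λ^2e^(−6λ) · λ^48e^(−7λ) = λ^50e^(−13λ), i.e. Gamma(shape=51, rate=13).
The mode of a Gamma(a, b) with a ≥ 1 (shape–rate) is (a−1)/b = 50/13 ≈ 3.846.

λ̂_MAP = 3.846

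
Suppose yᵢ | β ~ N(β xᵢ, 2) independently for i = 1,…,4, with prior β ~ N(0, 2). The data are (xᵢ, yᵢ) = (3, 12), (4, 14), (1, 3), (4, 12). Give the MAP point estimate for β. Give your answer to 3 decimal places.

log p(β | y) = −Σ(yᵢ − βxᵢ)²/(2·2) − β²/(2·2) + const.
Setting the derivative to zero: Σxᵢ(yᵢ − βxᵢ)/2 − β/2 = 0, so β = Σxᵢyᵢ / (Σxᵢ² + σ²/τ²).
Σxᵢyᵢ = 3·12 + 4·14 + 1·3 + 4·12 = 143; Σxᵢ² = 42; σ²/τ² = 1.
β̂_MAP = 143 / (42 + 1) = 143/43 ≈ 3.326.

β̂_MAP = 3.326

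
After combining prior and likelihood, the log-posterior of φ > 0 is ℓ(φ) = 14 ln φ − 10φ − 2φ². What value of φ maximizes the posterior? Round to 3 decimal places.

φ̂_MAP = 1.000

ℓ'(φ) = 14/φ − 10 − 4φ. Setting this to zero and multiplying by φ: 4φ² + 10φ − 14 = 0.
φ = (−10 + √(10² + 4·4·14)) / (2·4) = (−10 + √324) / 8 = (−10 + 18)/8 = 1.
ℓ''(φ) = −14/φ² − 4 < 0, confirming a maximum.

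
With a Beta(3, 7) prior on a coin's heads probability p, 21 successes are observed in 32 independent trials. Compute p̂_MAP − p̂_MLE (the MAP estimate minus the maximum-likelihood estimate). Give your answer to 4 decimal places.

Posterior is Beta(24, 18); MAP = (24−1)/(42−2) = 23/40 ≈ 0.57500.
MLE ignores the prior: p̂_MLE = k/n = 21/32 ≈ 0.65625.
Difference = 23/40 − 21/32 = -13/160 ≈ -0.0813.

MAP − MLE = -0.0813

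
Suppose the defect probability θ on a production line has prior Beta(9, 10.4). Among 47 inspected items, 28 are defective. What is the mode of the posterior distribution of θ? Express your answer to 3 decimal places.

θ̂_MAP = 0.559

Prior: Beta(9, 10.4).
Data: 28 successes in 47 trials. The binomial likelihood contributes θ^28(1−θ)^19, so the posterior is Beta(9+28, 10.4+19) = Beta(37, 29.4).
For Beta(a, b) with a, b > 1 the mode is (a−1)/(a+b−2) = 36/64.4 ≈ 0.559.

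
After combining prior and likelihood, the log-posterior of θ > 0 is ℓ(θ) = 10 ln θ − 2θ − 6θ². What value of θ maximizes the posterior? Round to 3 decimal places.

ℓ'(θ) = 10/θ − 2 − 12θ. Setting this to zero and multiplying by θ: 12θ² + 2θ − 10 = 0.
θ = (−2 + √(2² + 4·12·10)) / (2·12) = (−2 + √484) / 24 = (−2 + 22)/24 = 5/6.
ℓ''(θ) = −10/θ² − 12 < 0, confirming a maximum.

θ̂_MAP = 0.833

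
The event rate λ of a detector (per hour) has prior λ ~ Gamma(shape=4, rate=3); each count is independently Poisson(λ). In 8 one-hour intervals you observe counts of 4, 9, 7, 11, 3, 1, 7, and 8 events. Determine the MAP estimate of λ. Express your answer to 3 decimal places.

Σxᵢ = 4+9+7+11+3+1+7+8 = 50, with n = 8.
Posterior ∝ λ^3e^(−3λ) · λ^50e^(−8λ) = λ^53e^(−11λ), i.e. Gamma(shape=54, rate=11).
The mode of a Gamma(a, b) with a ≥ 1 (shape–rate) is (a−1)/b = 53/11 ≈ 4.818.

λ̂_MAP = 4.818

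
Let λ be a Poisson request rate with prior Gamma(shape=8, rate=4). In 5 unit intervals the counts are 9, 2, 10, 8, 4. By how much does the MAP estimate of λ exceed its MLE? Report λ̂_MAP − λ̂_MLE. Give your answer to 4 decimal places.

MAP − MLE = -2.1556

Σxᵢ = 33. Posterior is Gamma(41, 9); MAP = (41−1)/9 = 40/9 ≈ 4.44444.
MLE = x̄ = 33/5 ≈ 6.60000.
Difference = 40/9 − 33/5 = -97/45 ≈ -2.1556.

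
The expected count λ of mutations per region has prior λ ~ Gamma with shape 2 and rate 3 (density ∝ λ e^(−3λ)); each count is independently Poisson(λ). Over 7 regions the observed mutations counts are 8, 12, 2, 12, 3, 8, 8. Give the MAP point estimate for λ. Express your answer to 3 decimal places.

λ̂_MAP = 5.400

Σxᵢ = 8+12+2+12+3+8+8 = 53, with n = 7.
Posterior ∝ λe^(−3λ) · λ^53e^(−7λ) = λ^54e^(−10λ), i.e. Gamma(shape=55, rate=10).
The mode of a Gamma(a, b) with a ≥ 1 (shape–rate) is (a−1)/b = 54/10 ≈ 5.400.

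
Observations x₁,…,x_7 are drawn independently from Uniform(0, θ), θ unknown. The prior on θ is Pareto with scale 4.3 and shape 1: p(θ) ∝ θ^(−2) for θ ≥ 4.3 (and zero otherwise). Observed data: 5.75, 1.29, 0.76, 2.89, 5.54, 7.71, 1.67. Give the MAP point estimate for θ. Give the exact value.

The Uniform(0, θ) likelihood is θ^(−n) for θ ≥ max(xᵢ), zero otherwise. Here max(xᵢ) = 7.71.
Posterior ∝ θ^(−2) · θ^(−7) = θ^(−9) on θ ≥ max(4.3, 7.71) = 7.71.
This density is strictly decreasing in θ, so the posterior mode lies at the lower boundary of the support.

θ̂_MAP = 7.71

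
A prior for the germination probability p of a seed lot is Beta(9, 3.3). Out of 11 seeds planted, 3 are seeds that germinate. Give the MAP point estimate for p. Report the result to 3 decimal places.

p̂_MAP = 0.516

Prior: Beta(9, 3.3).
Data: 3 successes in 11 trials. The binomial likelihood contributes p^3(1−p)^8, so the posterior is Beta(9+3, 3.3+8) = Beta(12, 11.3).
For Beta(a, b) with a, b > 1 the mode is (a−1)/(a+b−2) = 11/21.3 ≈ 0.516.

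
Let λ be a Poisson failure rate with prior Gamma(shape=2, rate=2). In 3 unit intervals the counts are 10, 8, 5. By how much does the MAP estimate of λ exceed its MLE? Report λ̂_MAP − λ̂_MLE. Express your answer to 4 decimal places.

MAP − MLE = -2.8667

Σxᵢ = 23. Posterior is Gamma(25, 5); MAP = (25−1)/5 = 24/5 ≈ 4.80000.
MLE = x̄ = 23/3 ≈ 7.66667.
Difference = 24/5 − 23/3 = -43/15 ≈ -2.8667.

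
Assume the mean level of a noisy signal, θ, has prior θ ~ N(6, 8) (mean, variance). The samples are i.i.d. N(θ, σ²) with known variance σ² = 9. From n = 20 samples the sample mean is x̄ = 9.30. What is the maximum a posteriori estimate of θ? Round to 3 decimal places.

n = 20, x̄ = 9.30.
For a Normal prior and Normal likelihood with known variance, the posterior is Normal; its mode equals its mean, the precision-weighted average.
Prior precision 1/σ₀² = 1/8 = 0.125; data precision n/σ² = 20/9.
θ̂ = (0.125·6 + (20/9)·9.3) / (0.125 + 20/9) = (257/12)/(169/72) = 1542/169 ≈ 9.124.

θ̂_MAP = 9.124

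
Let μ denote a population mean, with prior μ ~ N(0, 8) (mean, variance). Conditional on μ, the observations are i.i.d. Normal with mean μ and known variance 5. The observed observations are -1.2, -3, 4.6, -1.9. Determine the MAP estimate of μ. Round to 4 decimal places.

n = 4; x̄ = ((-1.2) + (-3) + 4.6 + (-1.9))/4 = -1.5/4 = -0.375.
For a Normal prior and Normal likelihood with known variance, the posterior is Normal; its mode equals its mean, the precision-weighted average.
Prior precision 1/σ₀² = 1/8 = 0.125; data precision n/σ² = 4/5 = 0.8.
μ̂ = (0.125·0 + 0.8·(-0.375)) / (0.125 + 0.8) = (-0.3)/0.925 = -12/37 ≈ -0.3243.

μ̂_MAP = -0.3243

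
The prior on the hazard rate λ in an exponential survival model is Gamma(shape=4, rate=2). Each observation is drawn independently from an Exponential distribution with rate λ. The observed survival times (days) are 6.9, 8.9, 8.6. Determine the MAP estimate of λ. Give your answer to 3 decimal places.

λ̂_MAP = 0.227

The Exponential(rate=λ) likelihood is ∝ λ^n e^(−λΣtᵢ). Here n = 3 and Σtᵢ = 6.9 + 8.9 + 8.6 = 24.4.
Posterior ∝ λ^3e^(−2λ) · λ^3e^(−24.4λ) = λ^6e^(−26.4λ), i.e. Gamma(7, 26.4).
Mode = (a−1)/b = 6/26.4 ≈ 0.227.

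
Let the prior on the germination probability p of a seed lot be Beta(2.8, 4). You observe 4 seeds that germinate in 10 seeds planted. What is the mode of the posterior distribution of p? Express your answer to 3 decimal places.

p̂_MAP = 0.392

Prior: Beta(2.8, 4).
Data: 4 successes in 10 trials. The binomial likelihood contributes p^4(1−p)^6, so the posterior is Beta(2.8+4, 4+6) = Beta(6.8, 10).
For Beta(a, b) with a, b > 1 the mode is (a−1)/(a+b−2) = 5.8/14.8 ≈ 0.392.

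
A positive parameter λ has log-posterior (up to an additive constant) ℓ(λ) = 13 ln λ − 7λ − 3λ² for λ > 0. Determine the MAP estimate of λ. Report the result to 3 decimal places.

λ̂_MAP = 1.000

ℓ'(λ) = 13/λ − 7 − 6λ. Setting this to zero and multiplying by λ: 6λ² + 7λ − 13 = 0.
λ = (−7 + √(7² + 4·6·13)) / (2·6) = (−7 + √361) / 12 = (−7 + 19)/12 = 1.
ℓ''(λ) = −13/λ² − 6 < 0, confirming a maximum.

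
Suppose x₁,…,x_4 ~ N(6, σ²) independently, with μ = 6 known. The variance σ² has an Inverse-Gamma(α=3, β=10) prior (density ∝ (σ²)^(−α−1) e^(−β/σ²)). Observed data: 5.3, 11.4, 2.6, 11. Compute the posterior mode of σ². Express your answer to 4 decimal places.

Sum of squared deviations about the known mean: SS = (5.3−6)² + (11.4−6)² + (2.6−6)² + (11−6)² = 66.21.
The Normal likelihood contributes (σ²)^(−n/2) exp(−SS/(2σ²)), so the posterior is Inverse-Gamma(α + n/2, β + SS/2) = Inverse-Gamma(5, 43.105).
The mode of Inverse-Gamma(a, b) is b/(a+1) = 43.105/6 ≈ 7.1842.

σ̂²_MAP = 7.1842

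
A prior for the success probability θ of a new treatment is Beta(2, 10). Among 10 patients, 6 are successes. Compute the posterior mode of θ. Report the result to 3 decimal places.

θ̂_MAP = 0.350

Prior: Beta(2, 10).
Data: 6 successes in 10 trials. The binomial likelihood contributes θ^6(1−θ)^4, so the posterior is Beta(2+6, 10+4) = Beta(8, 14).
For Beta(a, b) with a, b > 1 the mode is (a−1)/(a+b−2) = 7/20 ≈ 0.350.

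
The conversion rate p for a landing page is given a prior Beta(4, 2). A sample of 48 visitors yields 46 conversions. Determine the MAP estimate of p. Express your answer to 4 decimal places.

Prior: Beta(4, 2).
Data: 46 successes in 48 trials. The binomial likelihood contributes p^46(1−p)^2, so the posterior is Beta(4+46, 2+2) = Beta(50, 4).
For Beta(a, b) with a, b > 1 the mode is (a−1)/(a+b−2) = 49/52 ≈ 0.9423.

p̂_MAP = 0.9423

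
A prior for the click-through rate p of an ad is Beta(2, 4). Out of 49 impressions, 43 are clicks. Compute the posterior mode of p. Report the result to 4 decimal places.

p̂_MAP = 0.8302

Prior: Beta(2, 4).
Data: 43 successes in 49 trials. The binomial likelihood contributes p^43(1−p)^6, so the posterior is Beta(2+43, 4+6) = Beta(45, 10).
For Beta(a, b) with a, b > 1 the mode is (a−1)/(a+b−2) = 44/53 ≈ 0.8302.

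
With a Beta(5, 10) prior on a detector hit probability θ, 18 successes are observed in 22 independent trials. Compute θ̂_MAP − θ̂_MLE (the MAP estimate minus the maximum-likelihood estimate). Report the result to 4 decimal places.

Posterior is Beta(23, 14); MAP = (23−1)/(37−2) = 22/35 ≈ 0.62857.
MLE ignores the prior: θ̂_MLE = k/n = 18/22 ≈ 0.81818.
Difference = 22/35 − 18/22 = -73/385 ≈ -0.1896.

MAP − MLE = -0.1896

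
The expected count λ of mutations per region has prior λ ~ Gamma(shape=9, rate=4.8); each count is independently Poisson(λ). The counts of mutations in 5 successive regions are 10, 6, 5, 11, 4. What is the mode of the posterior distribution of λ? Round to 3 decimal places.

λ̂_MAP = 4.490

Σxᵢ = 10+6+5+11+4 = 36, with n = 5.
Posterior ∝ λ^8e^(−4.8λ) · λ^36e^(−5λ) = λ^44e^(−9.8λ), i.e. Gamma(shape=45, rate=9.8).
The mode of a Gamma(a, b) with a ≥ 1 (shape–rate) is (a−1)/b = 44/9.8 ≈ 4.490.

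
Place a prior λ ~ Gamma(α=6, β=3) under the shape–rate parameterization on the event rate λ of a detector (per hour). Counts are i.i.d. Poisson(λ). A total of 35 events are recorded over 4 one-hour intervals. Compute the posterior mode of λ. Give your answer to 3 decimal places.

λ̂_MAP = 5.714

Σxᵢ = 35, n = 4.
Posterior ∝ λ^5e^(−3λ) · λ^35e^(−4λ) = λ^40e^(−7λ), i.e. Gamma(shape=41, rate=7).
The mode of a Gamma(a, b) with a ≥ 1 (shape–rate) is (a−1)/b = 40/7 ≈ 5.714.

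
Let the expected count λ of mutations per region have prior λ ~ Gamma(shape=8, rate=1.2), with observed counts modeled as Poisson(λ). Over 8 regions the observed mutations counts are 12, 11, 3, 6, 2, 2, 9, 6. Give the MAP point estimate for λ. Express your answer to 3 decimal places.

λ̂_MAP = 6.304

Σxᵢ = 12+11+3+6+2+2+9+6 = 51, with n = 8.
Posterior ∝ λ^7e^(−1.2λ) · λ^51e^(−8λ) = λ^58e^(−9.2λ), i.e. Gamma(shape=59, rate=9.2).
The mode of a Gamma(a, b) with a ≥ 1 (shape–rate) is (a−1)/b = 58/9.2 ≈ 6.304.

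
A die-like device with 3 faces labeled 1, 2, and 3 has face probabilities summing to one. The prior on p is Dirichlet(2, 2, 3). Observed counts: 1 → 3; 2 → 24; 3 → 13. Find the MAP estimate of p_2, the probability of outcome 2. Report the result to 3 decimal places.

MAP estimate: 0.568

The posterior is Dirichlet(αᵢ + nᵢ) = Dirichlet(5, 26, 16).
For a Dirichlet(a₁,…,a_K) with all aᵢ > 1, the mode has j-th component (aⱼ − 1)/(Σaᵢ − K).
Here Σaᵢ = 47 and K = 3, so p_2 = (26 − 1)/(47 − 3) = 25/44 ≈ 0.568.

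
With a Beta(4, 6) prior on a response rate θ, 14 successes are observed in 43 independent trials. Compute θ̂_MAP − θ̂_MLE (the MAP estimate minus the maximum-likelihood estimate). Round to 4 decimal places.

MAP − MLE = 0.0078

Posterior is Beta(18, 35); MAP = (18−1)/(53−2) = 17/51 ≈ 0.33333.
MLE ignores the prior: θ̂_MLE = k/n = 14/43 ≈ 0.32558.
Difference = 17/51 − 14/43 = 1/129 ≈ 0.0078.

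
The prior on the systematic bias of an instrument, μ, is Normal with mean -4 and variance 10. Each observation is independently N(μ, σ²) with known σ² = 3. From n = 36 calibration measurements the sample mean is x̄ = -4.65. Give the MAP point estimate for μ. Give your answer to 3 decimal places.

n = 36, x̄ = -4.65.
For a Normal prior and Normal likelihood with known variance, the posterior is Normal; its mode equals its mean, the precision-weighted average.
Prior precision 1/σ₀² = 1/10 = 0.1; data precision n/σ² = 36/3 = 12.
μ̂ = (0.1·(-4) + 12·(-4.65)) / (0.1 + 12) = (-56.2)/12.1 = -562/121 ≈ -4.645.

μ̂_MAP = -4.645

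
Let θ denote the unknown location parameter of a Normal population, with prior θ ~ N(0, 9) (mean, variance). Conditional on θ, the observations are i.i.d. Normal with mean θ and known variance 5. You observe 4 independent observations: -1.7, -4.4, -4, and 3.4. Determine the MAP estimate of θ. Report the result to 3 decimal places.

θ̂_MAP = -1.471

n = 4; x̄ = ((-1.7) + (-4.4) + (-4) + 3.4)/4 = -6.7/4 = -1.675.
For a Normal prior and Normal likelihood with known variance, the posterior is Normal; its mode equals its mean, the precision-weighted average.
Prior precision 1/σ₀² = 1/9; data precision n/σ² = 4/5 = 0.8.
θ̂ = ((1/9)·0 + 0.8·(-1.675)) / (1/9 + 0.8) = (-1.34)/(41/45) = -603/410 ≈ -1.471.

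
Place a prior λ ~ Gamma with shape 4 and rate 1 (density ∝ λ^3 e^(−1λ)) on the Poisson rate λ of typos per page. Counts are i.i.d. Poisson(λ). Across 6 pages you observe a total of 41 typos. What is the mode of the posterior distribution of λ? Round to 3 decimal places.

Σxᵢ = 41, n = 6.
Posterior ∝ λ^3e^(−1λ) · λ^41e^(−6λ) = λ^44e^(−7λ), i.e. Gamma(shape=45, rate=7).
The mode of a Gamma(a, b) with a ≥ 1 (shape–rate) is (a−1)/b = 44/7 ≈ 6.286.

λ̂_MAP = 6.286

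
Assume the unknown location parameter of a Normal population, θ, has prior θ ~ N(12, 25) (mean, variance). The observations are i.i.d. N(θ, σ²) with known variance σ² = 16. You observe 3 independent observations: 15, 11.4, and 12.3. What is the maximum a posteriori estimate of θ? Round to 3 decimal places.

θ̂_MAP = 12.742

n = 3; x̄ = (15 + 11.4 + 12.3)/3 = 38.7/3 = 12.9.
For a Normal prior and Normal likelihood with known variance, the posterior is Normal; its mode equals its mean, the precision-weighted average.
Prior precision 1/σ₀² = 1/25 = 0.04; data precision n/σ² = 3/16 = 0.1875.
θ̂ = (0.04·12 + 0.1875·12.9) / (0.04 + 0.1875) = 2.89875/0.2275 = 2319/182 ≈ 12.742.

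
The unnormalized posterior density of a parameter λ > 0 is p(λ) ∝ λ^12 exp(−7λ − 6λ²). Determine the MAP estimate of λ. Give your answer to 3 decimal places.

λ̂_MAP = 0.750

ℓ'(λ) = 12/λ − 7 − 12λ. Setting this to zero and multiplying by λ: 12λ² + 7λ − 12 = 0.
λ = (−7 + √(7² + 4·12·12)) / (2·12) = (−7 + √625) / 24 = (−7 + 25)/24 = 3/4.
ℓ''(λ) = −12/λ² − 12 < 0, confirming a maximum.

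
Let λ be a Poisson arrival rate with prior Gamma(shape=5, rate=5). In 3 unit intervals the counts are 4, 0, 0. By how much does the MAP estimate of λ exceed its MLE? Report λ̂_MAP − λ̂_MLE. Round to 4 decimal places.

Σxᵢ = 4. Posterior is Gamma(9, 8); MAP = (9−1)/8 = 8/8 ≈ 1.00000.
MLE = x̄ = 4/3 ≈ 1.33333.
Difference = 8/8 − 4/3 = -1/3 ≈ -0.3333.

MAP − MLE = -0.3333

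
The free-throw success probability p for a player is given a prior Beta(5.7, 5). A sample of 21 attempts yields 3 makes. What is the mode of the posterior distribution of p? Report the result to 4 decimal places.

p̂_MAP = 0.2593

Prior: Beta(5.7, 5).
Data: 3 successes in 21 trials. The binomial likelihood contributes p^3(1−p)^18, so the posterior is Beta(5.7+3, 5+18) = Beta(8.7, 23).
For Beta(a, b) with a, b > 1 the mode is (a−1)/(a+b−2) = 7.7/29.7 ≈ 0.2593.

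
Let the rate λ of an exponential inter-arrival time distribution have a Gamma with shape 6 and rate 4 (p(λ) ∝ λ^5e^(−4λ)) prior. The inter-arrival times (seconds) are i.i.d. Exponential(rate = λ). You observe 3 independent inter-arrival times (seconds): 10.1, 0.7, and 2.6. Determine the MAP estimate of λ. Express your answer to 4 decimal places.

λ̂_MAP = 0.4598

The Exponential(rate=λ) likelihood is ∝ λ^n e^(−λΣtᵢ). Here n = 3 and Σtᵢ = 10.1 + 0.7 + 2.6 = 13.4.
Posterior ∝ λ^5e^(−4λ) · λ^3e^(−13.4λ) = λ^8e^(−17.4λ), i.e. Gamma(9, 17.4).
Mode = (a−1)/b = 8/17.4 ≈ 0.4598.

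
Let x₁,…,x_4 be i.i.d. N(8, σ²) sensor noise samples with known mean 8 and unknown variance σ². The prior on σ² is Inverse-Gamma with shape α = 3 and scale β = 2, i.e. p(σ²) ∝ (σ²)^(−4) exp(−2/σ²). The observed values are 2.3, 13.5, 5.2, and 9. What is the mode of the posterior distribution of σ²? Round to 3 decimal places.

Sum of squared deviations about the known mean: SS = (2.3−8)² + (13.5−8)² + (5.2−8)² + (9−8)² = 71.58.
The Normal likelihood contributes (σ²)^(−n/2) exp(−SS/(2σ²)), so the posterior is Inverse-Gamma(α + n/2, β + SS/2) = Inverse-Gamma(5, 37.79).
The mode of Inverse-Gamma(a, b) is b/(a+1) = 37.79/6 ≈ 6.298.

σ̂²_MAP = 6.298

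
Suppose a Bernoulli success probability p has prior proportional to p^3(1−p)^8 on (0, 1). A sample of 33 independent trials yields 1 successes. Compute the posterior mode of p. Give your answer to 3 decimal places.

The prior density ∝ p^3(1−p)^8 is the kernel of Beta(4, 9).
Data: 1 success in 33 trials. The binomial likelihood contributes p(1−p)^32, so the posterior is Beta(4+1, 9+32) = Beta(5, 41).
For Beta(a, b) with a, b > 1 the mode is (a−1)/(a+b−2) = 4/44 ≈ 0.091.

p̂_MAP = 0.091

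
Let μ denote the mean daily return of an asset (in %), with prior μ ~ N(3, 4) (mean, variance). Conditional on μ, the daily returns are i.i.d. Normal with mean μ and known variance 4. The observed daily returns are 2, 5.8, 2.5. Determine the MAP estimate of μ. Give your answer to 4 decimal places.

μ̂_MAP = 3.3250

n = 3; x̄ = (2 + 5.8 + 2.5)/3 = 10.3/3 = 103/30 ≈ 3.4333.
For a Normal prior and Normal likelihood with known variance, the posterior is Normal; its mode equals its mean, the precision-weighted average.
Prior precision 1/σ₀² = 1/4 = 0.25; data precision n/σ² = 3/4 = 0.75.
μ̂ = (0.25·3 + 0.75·(103/30)) / (0.25 + 0.75) = 3.325/1 = 3.3250.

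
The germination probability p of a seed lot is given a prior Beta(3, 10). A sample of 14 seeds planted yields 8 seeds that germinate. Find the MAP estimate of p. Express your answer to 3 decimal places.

p̂_MAP = 0.400

Prior: Beta(3, 10).
Data: 8 successes in 14 trials. The binomial likelihood contributes p^8(1−p)^6, so the posterior is Beta(3+8, 10+6) = Beta(11, 16).
For Beta(a, b) with a, b > 1 the mode is (a−1)/(a+b−2) = 10/25 ≈ 0.400.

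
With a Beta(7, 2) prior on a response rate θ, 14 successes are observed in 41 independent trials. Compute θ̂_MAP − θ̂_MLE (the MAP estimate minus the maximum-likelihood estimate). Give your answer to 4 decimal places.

Posterior is Beta(21, 29); MAP = (21−1)/(50−2) = 20/48 ≈ 0.41667.
MLE ignores the prior: θ̂_MLE = k/n = 14/41 ≈ 0.34146.
Difference = 20/48 − 14/41 = 37/492 ≈ 0.0752.

MAP − MLE = 0.0752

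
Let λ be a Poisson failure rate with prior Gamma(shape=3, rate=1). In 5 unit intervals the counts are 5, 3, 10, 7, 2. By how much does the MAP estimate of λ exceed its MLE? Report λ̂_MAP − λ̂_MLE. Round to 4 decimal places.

MAP − MLE = -0.5667

Σxᵢ = 27. Posterior is Gamma(30, 6); MAP = (30−1)/6 = 29/6 ≈ 4.83333.
MLE = x̄ = 27/5 ≈ 5.40000.
Difference = 29/6 − 27/5 = -17/30 ≈ -0.5667.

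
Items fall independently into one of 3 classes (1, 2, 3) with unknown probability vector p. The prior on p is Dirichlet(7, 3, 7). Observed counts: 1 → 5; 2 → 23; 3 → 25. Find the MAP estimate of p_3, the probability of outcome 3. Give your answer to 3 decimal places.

MAP estimate: 0.463

The posterior is Dirichlet(αᵢ + nᵢ) = Dirichlet(12, 26, 32).
For a Dirichlet(a₁,…,a_K) with all aᵢ > 1, the mode has j-th component (aⱼ − 1)/(Σaᵢ − K).
Here Σaᵢ = 70 and K = 3, so p_3 = (32 − 1)/(70 − 3) = 31/67 ≈ 0.463.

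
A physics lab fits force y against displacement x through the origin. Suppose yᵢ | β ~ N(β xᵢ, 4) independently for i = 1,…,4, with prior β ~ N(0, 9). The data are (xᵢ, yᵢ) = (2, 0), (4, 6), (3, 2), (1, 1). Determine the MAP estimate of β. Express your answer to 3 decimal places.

β̂_MAP = 1.018

log p(β | y) = −Σ(yᵢ − βxᵢ)²/(2·4) − β²/(2·9) + const.
Setting the derivative to zero: Σxᵢ(yᵢ − βxᵢ)/4 − β/9 = 0, so β = Σxᵢyᵢ / (Σxᵢ² + σ²/τ²).
Σxᵢyᵢ = 2·0 + 4·6 + 3·2 + 1·1 = 31; Σxᵢ² = 30; σ²/τ² = 4/9.
β̂_MAP = 31 / (30 + 4/9) = 31/(274/9) = 279/274 ≈ 1.018.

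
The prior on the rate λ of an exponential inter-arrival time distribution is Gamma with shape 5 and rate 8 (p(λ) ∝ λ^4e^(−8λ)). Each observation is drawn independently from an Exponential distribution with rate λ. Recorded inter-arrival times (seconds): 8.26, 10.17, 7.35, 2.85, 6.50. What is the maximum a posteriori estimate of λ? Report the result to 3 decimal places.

The Exponential(rate=λ) likelihood is ∝ λ^n e^(−λΣtᵢ). Here n = 5 and Σtᵢ = 8.26 + 10.17 + 7.35 + 2.85 + 6.50 = 35.13.
Posterior ∝ λ^4e^(−8λ) · λ^5e^(−35.13λ) = λ^9e^(−43.13λ), i.e. Gamma(10, 43.13).
Mode = (a−1)/b = 9/43.13 ≈ 0.209.

λ̂_MAP = 0.209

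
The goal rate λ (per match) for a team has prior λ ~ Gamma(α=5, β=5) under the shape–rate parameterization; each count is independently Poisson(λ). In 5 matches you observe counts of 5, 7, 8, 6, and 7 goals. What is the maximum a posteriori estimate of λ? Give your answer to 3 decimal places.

Σxᵢ = 5+7+8+6+7 = 33, with n = 5.
Posterior ∝ λ^4e^(−5λ) · λ^33e^(−5λ) = λ^37e^(−10λ), i.e. Gamma(shape=38, rate=10).
The mode of a Gamma(a, b) with a ≥ 1 (shape–rate) is (a−1)/b = 37/10 ≈ 3.700.

λ̂_MAP = 3.700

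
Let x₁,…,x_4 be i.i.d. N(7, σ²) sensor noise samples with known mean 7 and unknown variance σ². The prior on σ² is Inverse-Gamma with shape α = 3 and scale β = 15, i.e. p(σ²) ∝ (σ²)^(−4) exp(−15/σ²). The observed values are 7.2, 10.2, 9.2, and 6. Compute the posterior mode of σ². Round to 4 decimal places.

Sum of squared deviations about the known mean: SS = (7.2−7)² + (10.2−7)² + (9.2−7)² + (6−7)² = 16.12.
The Normal likelihood contributes (σ²)^(−n/2) exp(−SS/(2σ²)), so the posterior is Inverse-Gamma(α + n/2, β + SS/2) = Inverse-Gamma(5, 23.06).
The mode of Inverse-Gamma(a, b) is b/(a+1) = 23.06/6 ≈ 3.8433.

σ̂²_MAP = 3.8433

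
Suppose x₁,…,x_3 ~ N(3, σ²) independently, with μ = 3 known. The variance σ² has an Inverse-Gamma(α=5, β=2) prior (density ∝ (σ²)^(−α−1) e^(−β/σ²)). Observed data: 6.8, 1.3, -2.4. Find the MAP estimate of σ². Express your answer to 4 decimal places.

Sum of squared deviations about the known mean: SS = (6.8−3)² + (1.3−3)² + (-2.4−3)² = 46.49.
The Normal likelihood contributes (σ²)^(−n/2) exp(−SS/(2σ²)), so the posterior is Inverse-Gamma(α + n/2, β + SS/2) = Inverse-Gamma(6.5, 25.245).
The mode of Inverse-Gamma(a, b) is b/(a+1) = 25.245/7.5 ≈ 3.3660.

σ̂²_MAP = 3.3660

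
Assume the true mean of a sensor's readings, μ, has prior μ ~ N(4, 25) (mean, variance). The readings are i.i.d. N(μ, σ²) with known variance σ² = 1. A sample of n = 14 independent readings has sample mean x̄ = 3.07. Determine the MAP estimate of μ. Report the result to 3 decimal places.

n = 14, x̄ = 3.07.
For a Normal prior and Normal likelihood with known variance, the posterior is Normal; its mode equals its mean, the precision-weighted average.
Prior precision 1/σ₀² = 1/25 = 0.04; data precision n/σ² = 14/1 = 14.
μ̂ = (0.04·4 + 14·3.07) / (0.04 + 14) = 43.14/14.04 = 719/234 ≈ 3.073.

μ̂_MAP = 3.073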